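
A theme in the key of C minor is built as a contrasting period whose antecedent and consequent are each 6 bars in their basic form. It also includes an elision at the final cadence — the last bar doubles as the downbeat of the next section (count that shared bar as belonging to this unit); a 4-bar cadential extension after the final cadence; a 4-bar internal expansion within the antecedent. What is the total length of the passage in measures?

Basic contrasting period: 6 + 6 = 12 bars.
12 (basic form) + 4 (cadential extension) + 4 (internal expansion) = 20.
The elision shares a bar with the next section but does not change this unit's count.

20 measures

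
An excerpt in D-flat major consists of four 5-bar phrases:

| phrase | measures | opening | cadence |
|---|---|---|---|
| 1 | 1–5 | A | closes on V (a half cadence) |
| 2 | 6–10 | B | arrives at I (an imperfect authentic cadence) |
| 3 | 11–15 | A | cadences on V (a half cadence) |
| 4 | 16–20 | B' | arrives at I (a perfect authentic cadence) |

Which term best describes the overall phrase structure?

Four phrases in two halves: the first half (measures 1–10) ends with an imperfect authentic cadence, the second (bars 11–20) with a perfect authentic cadence — a large antecedent–consequent pair, i.e. a double period.
Phrase 3 begins with the same material as phrase 1, making it parallel.

parallel double period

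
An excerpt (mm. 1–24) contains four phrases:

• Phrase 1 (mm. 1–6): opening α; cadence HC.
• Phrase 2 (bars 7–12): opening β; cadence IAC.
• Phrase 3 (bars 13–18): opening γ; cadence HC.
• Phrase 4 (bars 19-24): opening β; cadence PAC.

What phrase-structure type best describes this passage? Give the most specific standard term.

contrasting double period

Four phrases in two halves: the first half (measures 1-12) ends with an imperfect authentic cadence, the second (mm. 13-24) with a perfect authentic cadence — a large antecedent–consequent pair, i.e. a double period.
Phrase 3 begins with different material from phrase 1, making it contrasting.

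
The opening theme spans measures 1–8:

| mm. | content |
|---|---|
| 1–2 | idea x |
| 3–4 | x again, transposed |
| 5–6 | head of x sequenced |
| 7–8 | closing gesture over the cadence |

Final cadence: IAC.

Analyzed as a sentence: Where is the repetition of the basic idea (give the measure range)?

The presentation of a sentence is the basic idea (mm. 1-2) plus its repetition (mm. 3–4); the repetition of the basic idea is therefore mm. 3–4.

measures 3–4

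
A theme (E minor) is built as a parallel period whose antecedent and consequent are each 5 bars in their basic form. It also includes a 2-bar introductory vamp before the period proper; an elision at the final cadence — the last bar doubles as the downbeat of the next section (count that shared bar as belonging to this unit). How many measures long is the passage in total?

12 measures

Basic parallel period: 5 + 5 = 10 bars.
10 (basic form) + 2 (introduction) = 12.
The elision shares a bar with the next section but does not change this unit's count.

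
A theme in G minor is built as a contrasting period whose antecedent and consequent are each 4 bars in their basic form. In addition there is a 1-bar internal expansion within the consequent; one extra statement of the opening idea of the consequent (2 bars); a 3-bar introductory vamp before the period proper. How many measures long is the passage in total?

Basic contrasting period: 4 + 4 = 8 bars.
8 (basic form) + 1 (internal expansion) + 2 (extra statement) + 3 (introduction) = 14.

14 measures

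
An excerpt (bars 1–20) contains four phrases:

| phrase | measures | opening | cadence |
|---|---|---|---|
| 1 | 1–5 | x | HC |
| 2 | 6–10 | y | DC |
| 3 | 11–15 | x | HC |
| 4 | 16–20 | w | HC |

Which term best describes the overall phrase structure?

Phrase 4 ends with a half cadence, no stronger than phrase 2's deceptive cadence, so the four phrases do not form a double period; nor do phrases 3–4 duplicate 1–2, so it is not a repeated period. With no phrase reaching a conclusive cadence, the passage is a phrase group.

phrase group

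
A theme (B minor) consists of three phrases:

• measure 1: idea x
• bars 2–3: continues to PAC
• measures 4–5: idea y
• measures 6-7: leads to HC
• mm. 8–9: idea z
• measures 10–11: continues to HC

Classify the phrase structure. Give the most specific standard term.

The final phrase closes with a half cadence, which is not stronger than the preceding half cadence; the 3 phrases lack an overall antecedent–consequent design and so form a phrase group.

phrase group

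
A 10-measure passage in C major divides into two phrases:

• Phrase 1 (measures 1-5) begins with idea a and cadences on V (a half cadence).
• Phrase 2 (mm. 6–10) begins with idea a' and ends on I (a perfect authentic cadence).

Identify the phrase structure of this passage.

parallel period

Phrase 1 ends with a half cadence (weaker) and phrase 2 with a perfect authentic cadence (stronger): antecedent + consequent = a period.
The two phrases open with the same material (a / a'), so the period is parallel.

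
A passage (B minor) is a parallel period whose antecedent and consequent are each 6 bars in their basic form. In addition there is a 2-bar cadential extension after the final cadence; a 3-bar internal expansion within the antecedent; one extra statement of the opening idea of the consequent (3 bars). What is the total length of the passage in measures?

Basic parallel period: 6 + 6 = 12 bars.
12 (basic form) + 2 (cadential extension) + 3 (internal expansion) + 3 (extra statement) = 20.

20 measures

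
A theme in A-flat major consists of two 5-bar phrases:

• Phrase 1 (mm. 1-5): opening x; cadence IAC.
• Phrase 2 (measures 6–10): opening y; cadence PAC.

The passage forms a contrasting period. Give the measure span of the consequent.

measures 6–10

The phrase ending with the weaker cadence (imperfect authentic cadence) is the antecedent; the one ending more conclusively (perfect authentic cadence) is the consequent. The consequent is measures 6–10.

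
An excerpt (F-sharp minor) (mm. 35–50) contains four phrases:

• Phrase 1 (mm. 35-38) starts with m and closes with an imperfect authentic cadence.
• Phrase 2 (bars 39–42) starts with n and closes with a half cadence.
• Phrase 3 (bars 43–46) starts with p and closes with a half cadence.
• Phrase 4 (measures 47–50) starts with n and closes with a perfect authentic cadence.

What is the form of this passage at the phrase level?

Four phrases in two halves: the first half (measures 35–42) ends with a half cadence, the second (bars 43–50) with a perfect authentic cadence — a large antecedent–consequent pair, i.e. a double period.
Phrase 3 begins with different material from phrase 1, making it contrasting.

contrasting double period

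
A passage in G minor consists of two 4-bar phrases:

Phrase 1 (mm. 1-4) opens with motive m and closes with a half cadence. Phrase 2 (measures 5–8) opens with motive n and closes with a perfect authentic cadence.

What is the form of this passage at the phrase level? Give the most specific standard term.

contrasting period

Phrase 1 ends with a half cadence (weaker) and phrase 2 with a perfect authentic cadence (stronger): antecedent + consequent = a period.
The two phrases open with different material (m / n), so the period is contrasting.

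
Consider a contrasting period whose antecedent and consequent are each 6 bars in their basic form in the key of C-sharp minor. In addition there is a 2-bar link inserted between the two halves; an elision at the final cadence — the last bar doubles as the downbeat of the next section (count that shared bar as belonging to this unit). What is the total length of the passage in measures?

14 measures

Basic contrasting period: 6 + 6 = 12 bars.
12 (basic form) + 2 (link) = 14.
The elision shares a bar with the next section but does not change this unit's count.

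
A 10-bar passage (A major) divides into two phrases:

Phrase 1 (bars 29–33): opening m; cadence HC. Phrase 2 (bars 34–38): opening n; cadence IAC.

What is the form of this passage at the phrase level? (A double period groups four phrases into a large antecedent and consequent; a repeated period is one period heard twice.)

contrasting period

Phrase 1 ends with a half cadence (weaker) and phrase 2 with an imperfect authentic cadence (stronger): antecedent + consequent = a period.
The two phrases open with different material (m / n), so the period is contrasting.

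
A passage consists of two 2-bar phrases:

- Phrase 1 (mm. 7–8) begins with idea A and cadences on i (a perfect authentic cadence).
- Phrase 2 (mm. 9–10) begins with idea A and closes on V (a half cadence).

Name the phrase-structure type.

phrase group

The second phrase closes with a half cadence, which is not stronger than the first phrase's perfect authentic cadence; without a weak→strong cadential pair there is no antecedent–consequent relationship, so this is a phrase group rather than a period.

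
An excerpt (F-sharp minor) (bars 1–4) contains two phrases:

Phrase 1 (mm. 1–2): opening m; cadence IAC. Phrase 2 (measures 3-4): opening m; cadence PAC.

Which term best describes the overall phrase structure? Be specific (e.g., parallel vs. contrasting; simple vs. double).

Phrase 1 ends with an imperfect authentic cadence (weaker) and phrase 2 with a perfect authentic cadence (stronger): antecedent + consequent = a period.
The two phrases open with the same material (m / m), so the period is parallel.

parallel period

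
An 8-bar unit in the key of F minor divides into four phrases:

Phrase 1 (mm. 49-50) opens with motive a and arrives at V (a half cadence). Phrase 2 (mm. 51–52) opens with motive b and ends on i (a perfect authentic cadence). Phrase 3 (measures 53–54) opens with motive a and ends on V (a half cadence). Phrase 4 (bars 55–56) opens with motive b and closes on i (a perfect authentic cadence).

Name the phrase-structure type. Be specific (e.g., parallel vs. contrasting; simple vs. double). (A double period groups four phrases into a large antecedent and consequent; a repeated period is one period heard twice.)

repeated period

The cadence pattern HC–PAC–HC–PAC is weak–strong twice, and phrases 3–4 restate phrases 1–2: a period heard twice, not a double period (which would end weakly at phrase 2).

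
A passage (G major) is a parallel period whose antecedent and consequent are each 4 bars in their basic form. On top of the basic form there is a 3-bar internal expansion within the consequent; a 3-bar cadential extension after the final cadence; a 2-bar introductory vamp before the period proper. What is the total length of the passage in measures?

Basic parallel period: 4 + 4 = 8 bars.
8 (basic form) + 3 (internal expansion) + 3 (cadential extension) + 2 (introduction) = 16.

16 measures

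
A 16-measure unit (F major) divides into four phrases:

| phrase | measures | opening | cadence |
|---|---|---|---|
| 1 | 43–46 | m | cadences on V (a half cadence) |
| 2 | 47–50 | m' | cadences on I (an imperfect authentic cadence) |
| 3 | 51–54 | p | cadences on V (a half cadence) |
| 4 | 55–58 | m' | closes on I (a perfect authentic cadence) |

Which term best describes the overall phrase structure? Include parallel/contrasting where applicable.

Four phrases in two halves: the first half (mm. 43-50) ends with an imperfect authentic cadence, the second (bars 51-58) with a perfect authentic cadence — a large antecedent–consequent pair, i.e. a double period.
Phrase 3 begins with different material from phrase 1, making it contrasting.

contrasting double period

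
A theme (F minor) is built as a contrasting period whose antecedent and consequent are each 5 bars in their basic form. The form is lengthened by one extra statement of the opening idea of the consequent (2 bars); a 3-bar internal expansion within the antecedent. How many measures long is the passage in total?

Basic contrasting period: 5 + 5 = 10 bars.
10 (basic form) + 2 (extra statement) + 3 (internal expansion) = 15.

15 measures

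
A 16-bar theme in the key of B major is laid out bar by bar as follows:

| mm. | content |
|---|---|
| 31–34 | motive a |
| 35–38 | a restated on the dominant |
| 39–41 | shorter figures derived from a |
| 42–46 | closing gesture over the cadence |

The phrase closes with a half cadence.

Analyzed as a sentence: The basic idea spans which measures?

measures 31–34

The presentation of a sentence is the basic idea (bars 31–34) plus its repetition (mm. 35-38); the basic idea is therefore mm. 31–34.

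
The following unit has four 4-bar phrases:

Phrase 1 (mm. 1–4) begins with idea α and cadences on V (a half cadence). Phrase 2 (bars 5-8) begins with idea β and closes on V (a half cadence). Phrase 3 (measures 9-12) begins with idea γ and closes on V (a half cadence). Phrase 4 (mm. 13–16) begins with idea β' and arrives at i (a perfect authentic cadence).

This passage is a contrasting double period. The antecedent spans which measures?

measures 1–8

In a double period the four phrases pair into a large antecedent (phrases 1–2, ending half cadence) and a large consequent (phrases 3–4, ending perfect authentic cadence). The antecedent spans mm. 1–8.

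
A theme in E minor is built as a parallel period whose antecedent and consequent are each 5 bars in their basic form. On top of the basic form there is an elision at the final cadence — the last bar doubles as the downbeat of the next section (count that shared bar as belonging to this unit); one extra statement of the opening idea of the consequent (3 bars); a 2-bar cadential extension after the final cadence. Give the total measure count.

Basic parallel period: 5 + 5 = 10 bars.
10 (basic form) + 3 (extra statement) + 2 (cadential extension) = 15.
The elision shares a bar with the next section but does not change this unit's count.

15 measures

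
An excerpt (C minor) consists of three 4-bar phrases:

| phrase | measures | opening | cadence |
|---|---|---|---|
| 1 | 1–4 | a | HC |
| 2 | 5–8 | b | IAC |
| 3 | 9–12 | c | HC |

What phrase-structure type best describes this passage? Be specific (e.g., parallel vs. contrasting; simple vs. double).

phrase group

The final phrase closes with a half cadence, which is not stronger than the preceding imperfect authentic cadence; the 3 phrases lack an overall antecedent–consequent design and so form a phrase group.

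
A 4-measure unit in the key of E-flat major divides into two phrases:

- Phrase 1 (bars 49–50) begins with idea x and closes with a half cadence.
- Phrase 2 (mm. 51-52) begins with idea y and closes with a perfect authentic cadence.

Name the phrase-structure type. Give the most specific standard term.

contrasting period

Phrase 1 ends with a half cadence (weaker) and phrase 2 with a perfect authentic cadence (stronger): antecedent + consequent = a period.
The two phrases open with different material (x / y), so the period is contrasting.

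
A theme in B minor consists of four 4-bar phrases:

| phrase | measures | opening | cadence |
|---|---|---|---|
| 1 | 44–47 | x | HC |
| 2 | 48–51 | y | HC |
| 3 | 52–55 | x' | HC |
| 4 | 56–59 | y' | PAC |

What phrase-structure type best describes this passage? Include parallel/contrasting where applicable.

parallel double period

Four phrases in two halves: the first half (mm. 44–51) ends with a half cadence, the second (measures 52-59) with a perfect authentic cadence — a large antecedent–consequent pair, i.e. a double period.
Phrase 3 begins with the same material as phrase 1, making it parallel.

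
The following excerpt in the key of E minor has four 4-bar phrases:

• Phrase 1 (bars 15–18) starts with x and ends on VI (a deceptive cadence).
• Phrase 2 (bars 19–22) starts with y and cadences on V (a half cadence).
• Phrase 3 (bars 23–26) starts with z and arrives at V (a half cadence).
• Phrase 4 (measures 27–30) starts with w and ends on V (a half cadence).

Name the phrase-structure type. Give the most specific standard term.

Phrase 4 ends with a half cadence, no stronger than phrase 2's half cadence, so the four phrases do not form a double period; nor do phrases 3–4 duplicate 1–2, so it is not a repeated period. With no phrase reaching a conclusive cadence, the passage is a phrase group.

phrase group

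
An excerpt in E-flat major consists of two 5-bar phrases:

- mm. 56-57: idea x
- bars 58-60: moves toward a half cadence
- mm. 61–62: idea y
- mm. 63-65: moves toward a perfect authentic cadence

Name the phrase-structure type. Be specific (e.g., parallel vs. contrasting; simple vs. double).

Phrase 1 ends with a half cadence (weaker) and phrase 2 with a perfect authentic cadence (stronger): antecedent + consequent = a period.
The two phrases open with different material (x / y), so the period is contrasting.

contrasting period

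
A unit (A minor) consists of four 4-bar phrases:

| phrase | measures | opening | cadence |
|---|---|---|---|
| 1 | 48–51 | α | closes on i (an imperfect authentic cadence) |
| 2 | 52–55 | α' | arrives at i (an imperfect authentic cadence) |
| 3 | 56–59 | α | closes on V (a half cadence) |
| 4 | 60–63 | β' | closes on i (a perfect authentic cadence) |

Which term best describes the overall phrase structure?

parallel double period

Four phrases in two halves: the first half (mm. 48–55) ends with an imperfect authentic cadence, the second (measures 56-63) with a perfect authentic cadence — a large antecedent–consequent pair, i.e. a double period.
Phrase 3 begins with the same material as phrase 1, making it parallel.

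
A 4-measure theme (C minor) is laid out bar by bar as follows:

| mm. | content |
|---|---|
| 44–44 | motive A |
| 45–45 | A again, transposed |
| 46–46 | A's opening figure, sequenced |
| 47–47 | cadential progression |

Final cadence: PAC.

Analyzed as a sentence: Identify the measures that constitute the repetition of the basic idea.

The presentation of a sentence is the basic idea (measure 44) plus its repetition (m. 45); the repetition of the basic idea is therefore measure 45.

measures 45–45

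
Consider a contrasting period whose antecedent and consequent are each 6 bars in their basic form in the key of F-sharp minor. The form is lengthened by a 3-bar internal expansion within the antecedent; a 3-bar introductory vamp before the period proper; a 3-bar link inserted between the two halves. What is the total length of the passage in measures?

21 measures

Basic contrasting period: 6 + 6 = 12 bars.
12 (basic form) + 3 (internal expansion) + 3 (introduction) + 3 (link) = 21.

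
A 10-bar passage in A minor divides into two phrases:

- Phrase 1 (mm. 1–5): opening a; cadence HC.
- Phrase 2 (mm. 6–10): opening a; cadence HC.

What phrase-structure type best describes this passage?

repeated phrase

Both phrases have the same opening (a) and the same cadence (half cadence): the second is a restatement, not a consequent, so this is a repeated phrase rather than a period.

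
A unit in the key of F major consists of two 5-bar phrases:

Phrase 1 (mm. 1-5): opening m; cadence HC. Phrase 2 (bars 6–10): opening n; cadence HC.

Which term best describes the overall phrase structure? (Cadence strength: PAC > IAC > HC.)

The second phrase closes with a half cadence, which is not stronger than the first phrase's half cadence; without a weak→strong cadential pair there is no antecedent–consequent relationship, so this is a phrase group rather than a period.

phrase group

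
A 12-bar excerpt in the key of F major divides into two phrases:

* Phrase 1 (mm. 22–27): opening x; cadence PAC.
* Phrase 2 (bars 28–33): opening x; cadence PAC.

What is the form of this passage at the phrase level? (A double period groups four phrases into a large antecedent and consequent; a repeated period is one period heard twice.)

Both phrases have the same opening (x) and the same cadence (perfect authentic cadence): the second is a restatement, not a consequent, so this is a repeated phrase rather than a period.

repeated phrase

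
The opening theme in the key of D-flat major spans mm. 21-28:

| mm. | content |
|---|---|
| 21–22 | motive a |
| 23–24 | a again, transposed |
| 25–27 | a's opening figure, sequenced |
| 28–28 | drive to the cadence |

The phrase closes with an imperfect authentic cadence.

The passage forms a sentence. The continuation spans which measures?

After the presentation (bars 21-24), the continuation covers the fragmentation through the cadence: measures 25–28.

measures 25–28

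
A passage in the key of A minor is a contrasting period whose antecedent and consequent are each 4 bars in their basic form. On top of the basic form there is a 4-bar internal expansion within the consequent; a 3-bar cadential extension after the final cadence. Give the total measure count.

Basic contrasting period: 4 + 4 = 8 bars.
8 (basic form) + 4 (internal expansion) + 3 (cadential extension) = 15.

15 measures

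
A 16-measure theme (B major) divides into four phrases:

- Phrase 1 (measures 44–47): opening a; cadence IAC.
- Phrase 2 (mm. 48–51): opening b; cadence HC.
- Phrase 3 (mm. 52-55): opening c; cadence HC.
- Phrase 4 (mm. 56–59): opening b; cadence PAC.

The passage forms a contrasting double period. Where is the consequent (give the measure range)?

measures 52–59

In a double period the four phrases pair into a large antecedent (phrases 1–2, ending half cadence) and a large consequent (phrases 3–4, ending perfect authentic cadence). The consequent spans bars 52-59.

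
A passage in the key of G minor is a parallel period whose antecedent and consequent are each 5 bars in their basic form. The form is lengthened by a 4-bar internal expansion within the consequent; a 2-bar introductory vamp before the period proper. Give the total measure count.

16 measures

Basic parallel period: 5 + 5 = 10 bars.
10 (basic form) + 4 (internal expansion) + 2 (introduction) = 16.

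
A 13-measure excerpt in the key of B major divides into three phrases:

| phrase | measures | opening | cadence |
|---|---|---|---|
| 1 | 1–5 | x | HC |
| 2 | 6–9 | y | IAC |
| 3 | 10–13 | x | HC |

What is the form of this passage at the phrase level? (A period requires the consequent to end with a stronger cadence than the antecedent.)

phrase group

The final phrase closes with a half cadence, which is not stronger than the preceding imperfect authentic cadence; the 3 phrases lack an overall antecedent–consequent design and so form a phrase group.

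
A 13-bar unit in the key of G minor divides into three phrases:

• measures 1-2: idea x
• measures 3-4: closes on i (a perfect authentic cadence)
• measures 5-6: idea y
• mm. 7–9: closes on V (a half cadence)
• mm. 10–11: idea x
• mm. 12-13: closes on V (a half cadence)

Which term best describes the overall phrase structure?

phrase group

The final phrase closes with a half cadence, which is not stronger than the preceding half cadence; the 3 phrases lack an overall antecedent–consequent design and so form a phrase group.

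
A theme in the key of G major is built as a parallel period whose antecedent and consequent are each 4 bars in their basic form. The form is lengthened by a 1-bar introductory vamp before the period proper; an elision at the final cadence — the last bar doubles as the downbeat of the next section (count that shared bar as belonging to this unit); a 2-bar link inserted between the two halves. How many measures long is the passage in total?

Basic parallel period: 4 + 4 = 8 bars.
8 (basic form) + 1 (introduction) + 2 (link) = 11.
The elision shares a bar with the next section but does not change this unit's count.

11 measures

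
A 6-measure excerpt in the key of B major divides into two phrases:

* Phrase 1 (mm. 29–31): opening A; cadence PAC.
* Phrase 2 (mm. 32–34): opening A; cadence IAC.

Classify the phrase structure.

The second phrase closes with an imperfect authentic cadence, which is not stronger than the first phrase's perfect authentic cadence; without a weak→strong cadential pair there is no antecedent–consequent relationship, so this is a phrase group rather than a period.

phrase group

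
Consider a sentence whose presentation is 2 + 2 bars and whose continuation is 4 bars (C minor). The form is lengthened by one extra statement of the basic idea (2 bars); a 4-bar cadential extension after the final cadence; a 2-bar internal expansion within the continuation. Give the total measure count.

16 measures

Basic sentence: 2 + 2 + 4 = 8 bars.
8 (basic form) + 2 (extra statement) + 4 (cadential extension) + 2 (internal expansion) = 16.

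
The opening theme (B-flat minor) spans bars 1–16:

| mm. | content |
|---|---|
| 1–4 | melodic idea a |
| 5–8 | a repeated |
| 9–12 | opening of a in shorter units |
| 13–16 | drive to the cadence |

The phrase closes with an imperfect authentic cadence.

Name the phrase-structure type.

Basic idea (mm. 1–4) + its repetition (bars 5–8) form the presentation; fragmentation and cadence (measures 9–16) form the continuation — the 16-bar whole is a sentence.

sentence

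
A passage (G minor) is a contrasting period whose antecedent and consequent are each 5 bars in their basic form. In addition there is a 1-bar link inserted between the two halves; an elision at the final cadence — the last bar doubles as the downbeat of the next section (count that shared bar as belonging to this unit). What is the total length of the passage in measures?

11 measures

Basic contrasting period: 5 + 5 = 10 bars.
10 (basic form) + 1 (link) = 11.
The elision shares a bar with the next section but does not change this unit's count.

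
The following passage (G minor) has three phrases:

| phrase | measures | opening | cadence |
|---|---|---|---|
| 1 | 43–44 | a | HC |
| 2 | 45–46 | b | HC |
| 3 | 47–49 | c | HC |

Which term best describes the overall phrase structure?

The final phrase closes with a half cadence, which is not stronger than the preceding half cadence; the 3 phrases lack an overall antecedent–consequent design and so form a phrase group.

phrase group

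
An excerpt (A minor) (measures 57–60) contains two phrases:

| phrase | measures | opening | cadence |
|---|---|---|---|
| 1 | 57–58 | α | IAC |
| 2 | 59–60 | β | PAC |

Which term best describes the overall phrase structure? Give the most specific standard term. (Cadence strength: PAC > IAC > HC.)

contrasting period

Phrase 1 ends with an imperfect authentic cadence (weaker) and phrase 2 with a perfect authentic cadence (stronger): antecedent + consequent = a period.
The two phrases open with different material (α / β), so the period is contrasting.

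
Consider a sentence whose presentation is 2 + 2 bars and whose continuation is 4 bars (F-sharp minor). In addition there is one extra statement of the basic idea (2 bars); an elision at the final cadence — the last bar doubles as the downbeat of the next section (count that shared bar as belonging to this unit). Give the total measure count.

10 measures

Basic sentence: 2 + 2 + 4 = 8 bars.
8 (basic form) + 2 (extra statement) = 10.
The elision shares a bar with the next section but does not change this unit's count.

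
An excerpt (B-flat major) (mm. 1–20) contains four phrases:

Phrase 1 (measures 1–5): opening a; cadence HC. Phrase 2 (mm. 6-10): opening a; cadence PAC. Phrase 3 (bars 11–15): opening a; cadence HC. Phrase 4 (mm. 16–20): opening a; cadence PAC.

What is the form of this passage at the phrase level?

repeated period

The cadence pattern HC–PAC–HC–PAC is weak–strong twice, and phrases 3–4 restate phrases 1–2: a period heard twice, not a double period (which would end weakly at phrase 2).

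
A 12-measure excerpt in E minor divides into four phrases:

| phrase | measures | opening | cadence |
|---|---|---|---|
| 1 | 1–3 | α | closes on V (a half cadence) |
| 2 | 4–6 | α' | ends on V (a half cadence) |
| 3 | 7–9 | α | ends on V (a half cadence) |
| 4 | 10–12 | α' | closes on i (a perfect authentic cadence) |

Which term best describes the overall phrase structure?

Four phrases in two halves: the first half (bars 1–6) ends with a half cadence, the second (mm. 7–12) with a perfect authentic cadence — a large antecedent–consequent pair, i.e. a double period.
Phrase 3 begins with the same material as phrase 1, making it parallel.

parallel double period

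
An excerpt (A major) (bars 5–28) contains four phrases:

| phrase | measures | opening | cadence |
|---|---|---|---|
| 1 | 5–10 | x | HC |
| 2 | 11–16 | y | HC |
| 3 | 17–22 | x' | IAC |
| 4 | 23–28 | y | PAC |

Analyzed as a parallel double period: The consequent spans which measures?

measures 17–28

In a double period the four phrases pair into a large antecedent (phrases 1–2, ending half cadence) and a large consequent (phrases 3–4, ending perfect authentic cadence). The consequent spans mm. 17–28.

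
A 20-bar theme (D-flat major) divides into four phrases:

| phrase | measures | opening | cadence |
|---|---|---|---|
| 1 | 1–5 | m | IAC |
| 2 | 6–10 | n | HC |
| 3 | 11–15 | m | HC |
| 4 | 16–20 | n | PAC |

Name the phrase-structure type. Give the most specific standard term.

parallel double period

Four phrases in two halves: the first half (mm. 1–10) ends with a half cadence, the second (mm. 11–20) with a perfect authentic cadence — a large antecedent–consequent pair, i.e. a double period.
Phrase 3 begins with the same material as phrase 1, making it parallel.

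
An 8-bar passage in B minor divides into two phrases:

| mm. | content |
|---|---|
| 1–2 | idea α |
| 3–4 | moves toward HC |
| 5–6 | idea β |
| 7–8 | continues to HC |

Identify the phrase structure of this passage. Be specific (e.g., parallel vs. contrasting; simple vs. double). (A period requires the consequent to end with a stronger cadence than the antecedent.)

The second phrase closes with a half cadence, which is not stronger than the first phrase's half cadence; without a weak→strong cadential pair there is no antecedent–consequent relationship, so this is a phrase group rather than a period.

phrase group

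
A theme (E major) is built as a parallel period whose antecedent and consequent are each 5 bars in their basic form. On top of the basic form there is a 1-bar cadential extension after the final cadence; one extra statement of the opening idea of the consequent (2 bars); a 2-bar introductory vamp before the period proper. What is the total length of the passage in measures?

15 measures

Basic parallel period: 5 + 5 = 10 bars.
10 (basic form) + 1 (cadential extension) + 2 (extra statement) + 2 (introduction) = 15.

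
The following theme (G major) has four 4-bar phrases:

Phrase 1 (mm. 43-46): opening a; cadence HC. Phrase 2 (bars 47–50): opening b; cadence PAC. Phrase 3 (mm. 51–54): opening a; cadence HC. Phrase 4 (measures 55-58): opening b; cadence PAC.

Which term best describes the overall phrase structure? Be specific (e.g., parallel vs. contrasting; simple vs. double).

repeated period

The cadence pattern HC–PAC–HC–PAC is weak–strong twice, and phrases 3–4 restate phrases 1–2: a period heard twice, not a double period (which would end weakly at phrase 2).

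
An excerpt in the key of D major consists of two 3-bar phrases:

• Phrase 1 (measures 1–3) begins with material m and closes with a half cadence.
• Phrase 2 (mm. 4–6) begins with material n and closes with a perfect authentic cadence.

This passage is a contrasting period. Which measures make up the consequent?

The antecedent is the phrase ending with the weaker cadence (half cadence, phrase 1) and the consequent the one ending more conclusively (perfect authentic cadence, phrase 2); the consequent is mm. 4–6.

measures 4–6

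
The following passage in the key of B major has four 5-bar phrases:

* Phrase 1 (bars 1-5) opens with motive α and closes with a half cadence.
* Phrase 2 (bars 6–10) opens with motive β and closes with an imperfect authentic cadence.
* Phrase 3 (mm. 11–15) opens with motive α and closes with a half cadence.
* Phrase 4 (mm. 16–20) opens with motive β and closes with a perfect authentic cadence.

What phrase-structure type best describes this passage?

parallel double period

Four phrases in two halves: the first half (mm. 1-10) ends with an imperfect authentic cadence, the second (bars 11–20) with a perfect authentic cadence — a large antecedent–consequent pair, i.e. a double period.
Phrase 3 begins with the same material as phrase 1, making it parallel.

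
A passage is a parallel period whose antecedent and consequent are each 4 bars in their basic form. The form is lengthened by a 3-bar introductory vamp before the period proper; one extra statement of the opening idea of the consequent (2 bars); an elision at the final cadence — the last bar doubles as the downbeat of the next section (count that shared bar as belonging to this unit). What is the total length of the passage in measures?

Basic parallel period: 4 + 4 = 8 bars.
8 (basic form) + 3 (introduction) + 2 (extra statement) = 13.
The elision shares a bar with the next section but does not change this unit's count.

13 measures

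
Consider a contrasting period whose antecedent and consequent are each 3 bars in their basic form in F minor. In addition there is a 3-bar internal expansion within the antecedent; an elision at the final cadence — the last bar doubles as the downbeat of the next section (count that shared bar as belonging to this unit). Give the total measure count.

Basic contrasting period: 3 + 3 = 6 bars.
6 (basic form) + 3 (internal expansion) = 9.
The elision shares a bar with the next section but does not change this unit's count.

9 measures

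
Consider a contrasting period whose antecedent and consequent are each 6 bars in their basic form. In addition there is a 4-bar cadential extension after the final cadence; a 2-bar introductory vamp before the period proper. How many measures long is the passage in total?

Basic contrasting period: 6 + 6 = 12 bars.
12 (basic form) + 4 (cadential extension) + 2 (introduction) = 18.

18 measures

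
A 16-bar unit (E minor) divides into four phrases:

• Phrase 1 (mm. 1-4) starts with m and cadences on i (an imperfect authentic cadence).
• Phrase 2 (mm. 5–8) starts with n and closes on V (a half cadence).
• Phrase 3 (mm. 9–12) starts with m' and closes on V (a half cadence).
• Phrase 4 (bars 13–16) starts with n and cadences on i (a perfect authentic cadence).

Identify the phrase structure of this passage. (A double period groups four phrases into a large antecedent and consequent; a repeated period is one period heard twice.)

parallel double period

Four phrases in two halves: the first half (bars 1–8) ends with a half cadence, the second (bars 9–16) with a perfect authentic cadence — a large antecedent–consequent pair, i.e. a double period.
Phrase 3 begins with the same material as phrase 1, making it parallel.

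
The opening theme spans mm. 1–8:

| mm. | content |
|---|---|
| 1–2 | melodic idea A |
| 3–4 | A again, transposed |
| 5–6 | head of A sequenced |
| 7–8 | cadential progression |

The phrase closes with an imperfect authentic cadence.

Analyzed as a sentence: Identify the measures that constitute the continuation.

measures 5–8

After the presentation (bars 1-4), the continuation covers the fragmentation through the cadence: measures 5–8.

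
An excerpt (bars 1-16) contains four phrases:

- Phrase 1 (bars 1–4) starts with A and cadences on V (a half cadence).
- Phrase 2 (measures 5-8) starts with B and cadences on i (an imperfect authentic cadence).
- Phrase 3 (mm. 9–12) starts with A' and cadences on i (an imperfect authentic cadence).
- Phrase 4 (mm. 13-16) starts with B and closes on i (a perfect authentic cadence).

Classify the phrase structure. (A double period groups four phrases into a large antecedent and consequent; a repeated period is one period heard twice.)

parallel double period

Four phrases in two halves: the first half (measures 1–8) ends with an imperfect authentic cadence, the second (bars 9–16) with a perfect authentic cadence — a large antecedent–consequent pair, i.e. a double period.
Phrase 3 begins with the same material as phrase 1, making it parallel.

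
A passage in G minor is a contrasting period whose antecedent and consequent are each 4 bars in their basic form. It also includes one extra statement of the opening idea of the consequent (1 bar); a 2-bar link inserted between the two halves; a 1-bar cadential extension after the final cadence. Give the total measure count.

12 measures

Basic contrasting period: 4 + 4 = 8 bars.
8 (basic form) + 1 (extra statement) + 2 (link) + 1 (cadential extension) = 12.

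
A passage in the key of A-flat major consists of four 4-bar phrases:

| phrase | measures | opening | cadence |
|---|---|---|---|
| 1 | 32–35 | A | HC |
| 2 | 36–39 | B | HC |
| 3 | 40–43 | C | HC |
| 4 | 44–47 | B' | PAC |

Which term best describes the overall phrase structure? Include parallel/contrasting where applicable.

contrasting double period

Four phrases in two halves: the first half (measures 32-39) ends with a half cadence, the second (measures 40–47) with a perfect authentic cadence — a large antecedent–consequent pair, i.e. a double period.
Phrase 3 begins with different material from phrase 1, making it contrasting.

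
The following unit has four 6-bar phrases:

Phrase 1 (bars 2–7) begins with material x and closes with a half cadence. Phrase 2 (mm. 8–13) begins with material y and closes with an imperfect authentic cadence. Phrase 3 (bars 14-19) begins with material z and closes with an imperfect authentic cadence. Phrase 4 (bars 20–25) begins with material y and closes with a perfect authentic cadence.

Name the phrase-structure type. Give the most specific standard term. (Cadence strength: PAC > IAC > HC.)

contrasting double period

Four phrases in two halves: the first half (measures 2–13) ends with an imperfect authentic cadence, the second (mm. 14–25) with a perfect authentic cadence — a large antecedent–consequent pair, i.e. a double period.
Phrase 3 begins with different material from phrase 1, making it contrasting.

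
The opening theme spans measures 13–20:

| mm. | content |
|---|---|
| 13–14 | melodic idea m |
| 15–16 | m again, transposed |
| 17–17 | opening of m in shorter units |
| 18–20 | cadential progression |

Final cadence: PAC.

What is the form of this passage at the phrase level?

Basic idea (measures 13–14) + its repetition (bars 15–16) form the presentation; fragmentation and cadence (measures 17-20) form the continuation — the 8-bar whole is a sentence.

sentence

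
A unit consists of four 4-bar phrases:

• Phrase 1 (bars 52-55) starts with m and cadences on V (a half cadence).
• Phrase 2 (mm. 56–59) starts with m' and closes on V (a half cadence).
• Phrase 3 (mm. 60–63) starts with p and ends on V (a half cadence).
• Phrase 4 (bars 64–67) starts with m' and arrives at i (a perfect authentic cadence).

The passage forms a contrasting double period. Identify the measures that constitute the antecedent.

measures 52–59

In a double period the four phrases pair into a large antecedent (phrases 1–2, ending half cadence) and a large consequent (phrases 3–4, ending perfect authentic cadence). The antecedent spans mm. 52–59.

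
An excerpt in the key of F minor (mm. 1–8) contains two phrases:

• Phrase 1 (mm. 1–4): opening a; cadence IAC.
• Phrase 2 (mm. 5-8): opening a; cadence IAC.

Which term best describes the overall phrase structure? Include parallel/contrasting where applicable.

Both phrases have the same opening (a) and the same cadence (imperfect authentic cadence): the second is a restatement, not a consequent, so this is a repeated phrase rather than a period.

repeated phrase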